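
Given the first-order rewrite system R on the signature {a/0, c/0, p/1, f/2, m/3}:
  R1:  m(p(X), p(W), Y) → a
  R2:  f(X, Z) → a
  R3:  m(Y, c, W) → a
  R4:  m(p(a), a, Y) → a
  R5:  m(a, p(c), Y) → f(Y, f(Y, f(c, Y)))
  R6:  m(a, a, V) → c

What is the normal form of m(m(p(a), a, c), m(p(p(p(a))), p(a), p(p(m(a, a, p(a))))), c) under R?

1. m(m(p(a), a, c), m(p(p(p(a))), p(a), p(p(m(a, a, p(a))))), c)  →  m(a, m(p(p(p(a))), p(a), p(p(m(a, a, p(a))))), c)   [R4 at 1]
2. m(a, m(p(p(p(a))), p(a), p(p(m(a, a, p(a))))), c)  →  m(a, a, c)   [R1 at 2]
3. m(a, a, c)  →  c   [R6 at ε]

c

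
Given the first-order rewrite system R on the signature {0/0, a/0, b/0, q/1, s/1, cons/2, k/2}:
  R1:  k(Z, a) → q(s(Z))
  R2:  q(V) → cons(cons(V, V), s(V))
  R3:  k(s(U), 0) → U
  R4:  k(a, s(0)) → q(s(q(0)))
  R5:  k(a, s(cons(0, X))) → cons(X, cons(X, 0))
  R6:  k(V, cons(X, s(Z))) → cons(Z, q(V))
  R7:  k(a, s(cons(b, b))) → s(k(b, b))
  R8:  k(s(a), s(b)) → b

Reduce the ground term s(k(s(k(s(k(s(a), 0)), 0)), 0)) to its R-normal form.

1. s(k(s(k(s(k(s(a), 0)), 0)), 0))  →  s(k(s(k(s(a), 0)), 0))   [R3 at 1]
2. s(k(s(k(s(a), 0)), 0))  →  s(k(s(a), 0))   [R3 at 1]
3. s(k(s(a), 0))  →  s(a)   [R3 at 1]

s(a)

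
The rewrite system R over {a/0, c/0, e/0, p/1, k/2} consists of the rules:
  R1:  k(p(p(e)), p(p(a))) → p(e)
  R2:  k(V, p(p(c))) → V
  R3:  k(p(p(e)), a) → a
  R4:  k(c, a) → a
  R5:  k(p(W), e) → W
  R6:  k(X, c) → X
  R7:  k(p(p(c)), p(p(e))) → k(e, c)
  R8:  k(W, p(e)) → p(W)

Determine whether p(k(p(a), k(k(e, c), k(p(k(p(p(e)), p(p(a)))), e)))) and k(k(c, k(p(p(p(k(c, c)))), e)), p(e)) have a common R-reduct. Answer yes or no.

Reduce t₁ = p(k(p(a), k(k(e, c), k(p(k(p(p(e)), p(p(a)))), e)))):
1. p(k(p(a), k(k(e, c), k(p(k(p(p(e)), p(p(a)))), e))))  →  p(k(p(a), k(e, k(p(k(p(p(e)), p(p(a)))), e))))   [R6 at 1.2.1]
2. p(k(p(a), k(e, k(p(k(p(p(e)), p(p(a)))), e))))  →  p(k(p(a), k(e, k(p(p(e)), p(p(a))))))   [R5 at 1.2.2]
3. p(k(p(a), k(e, k(p(p(e)), p(p(a))))))  →  p(k(p(a), k(e, p(e))))   [R1 at 1.2.2]
4. p(k(p(a), k(e, p(e))))  →  p(k(p(a), p(e)))   [R8 at 1.2]
5. p(k(p(a), p(e)))  →  p(p(p(a)))   [R8 at 1]

Reduce t₂ = k(k(c, k(p(p(p(k(c, c)))), e)), p(e)):
1. k(k(c, k(p(p(p(k(c, c)))), e)), p(e))  →  p(k(c, k(p(p(p(k(c, c)))), e)))   [R8 at ε]
2. p(k(c, k(p(p(p(k(c, c)))), e)))  →  p(k(c, p(p(k(c, c)))))   [R5 at 1.2]
3. p(k(c, p(p(k(c, c)))))  →  p(k(c, p(p(c))))   [R6 at 1.2.1.1]
4. p(k(c, p(p(c))))  →  p(c)   [R2 at 1]

no — NF(t₁) = p(p(p(a))), NF(t₂) = p(c)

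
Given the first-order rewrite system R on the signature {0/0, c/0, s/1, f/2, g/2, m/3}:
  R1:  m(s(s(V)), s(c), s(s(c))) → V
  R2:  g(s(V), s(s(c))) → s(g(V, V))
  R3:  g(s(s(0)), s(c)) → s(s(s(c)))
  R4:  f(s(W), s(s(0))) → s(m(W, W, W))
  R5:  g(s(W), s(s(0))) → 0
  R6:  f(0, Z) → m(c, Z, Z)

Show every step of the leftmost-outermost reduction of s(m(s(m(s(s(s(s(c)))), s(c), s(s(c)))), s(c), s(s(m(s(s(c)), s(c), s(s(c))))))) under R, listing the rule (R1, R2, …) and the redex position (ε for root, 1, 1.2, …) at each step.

s(s(c))

1. s(m(s(m(s(s(s(s(c)))), s(c), s(s(c)))), s(c), s(s(m(s(s(c)), s(c), s(s(c)))))))  →  s(m(s(s(s(c))), s(c), s(s(m(s(s(c)), s(c), s(s(c)))))))   [R1 at 1.1.1]
2. s(m(s(s(s(c))), s(c), s(s(m(s(s(c)), s(c), s(s(c)))))))  →  s(m(s(s(s(c))), s(c), s(s(c))))   [R1 at 1.3.1.1]
3. s(m(s(s(s(c))), s(c), s(s(c))))  →  s(s(c))   [R1 at 1]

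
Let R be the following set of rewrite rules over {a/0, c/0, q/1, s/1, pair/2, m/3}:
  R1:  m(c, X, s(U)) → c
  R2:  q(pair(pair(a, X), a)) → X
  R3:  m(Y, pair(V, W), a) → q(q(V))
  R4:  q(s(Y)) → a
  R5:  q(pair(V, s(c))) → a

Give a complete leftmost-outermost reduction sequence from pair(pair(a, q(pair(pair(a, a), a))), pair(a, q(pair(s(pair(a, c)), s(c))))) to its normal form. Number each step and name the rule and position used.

pair(pair(a, a), pair(a, a))

1. pair(pair(a, q(pair(pair(a, a), a))), pair(a, q(pair(s(pair(a, c)), s(c)))))  →  pair(pair(a, a), pair(a, q(pair(s(pair(a, c)), s(c)))))   [R2 at 1.2]
2. pair(pair(a, a), pair(a, q(pair(s(pair(a, c)), s(c)))))  →  pair(pair(a, a), pair(a, a))   [R5 at 2.2]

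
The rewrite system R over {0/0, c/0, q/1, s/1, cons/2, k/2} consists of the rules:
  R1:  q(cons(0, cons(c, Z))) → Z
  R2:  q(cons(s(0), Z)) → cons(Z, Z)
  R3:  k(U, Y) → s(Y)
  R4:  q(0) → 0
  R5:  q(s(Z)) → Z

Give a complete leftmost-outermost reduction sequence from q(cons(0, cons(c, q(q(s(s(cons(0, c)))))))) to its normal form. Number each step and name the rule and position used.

cons(0, c)

1. q(cons(0, cons(c, q(q(s(s(cons(0, c))))))))  →  q(q(s(s(cons(0, c)))))   [R1 at ε]
2. q(q(s(s(cons(0, c)))))  →  q(s(cons(0, c)))   [R5 at 1]
3. q(s(cons(0, c)))  →  cons(0, c)   [R5 at ε]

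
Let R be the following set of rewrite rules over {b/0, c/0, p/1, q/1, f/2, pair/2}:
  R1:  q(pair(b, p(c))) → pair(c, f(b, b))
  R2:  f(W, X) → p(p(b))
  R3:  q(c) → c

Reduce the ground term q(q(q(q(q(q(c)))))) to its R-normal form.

1. q(q(q(q(q(q(c))))))  →  q(q(q(q(q(c)))))   [R3 at 1.1.1.1.1]
2. q(q(q(q(q(c)))))  →  q(q(q(q(c))))   [R3 at 1.1.1.1]
3. q(q(q(q(c))))  →  q(q(q(c)))   [R3 at 1.1.1]
4. q(q(q(c)))  →  q(q(c))   [R3 at 1.1]
5. q(q(c))  →  q(c)   [R3 at 1]
6. q(c)  →  c   [R3 at ε]

c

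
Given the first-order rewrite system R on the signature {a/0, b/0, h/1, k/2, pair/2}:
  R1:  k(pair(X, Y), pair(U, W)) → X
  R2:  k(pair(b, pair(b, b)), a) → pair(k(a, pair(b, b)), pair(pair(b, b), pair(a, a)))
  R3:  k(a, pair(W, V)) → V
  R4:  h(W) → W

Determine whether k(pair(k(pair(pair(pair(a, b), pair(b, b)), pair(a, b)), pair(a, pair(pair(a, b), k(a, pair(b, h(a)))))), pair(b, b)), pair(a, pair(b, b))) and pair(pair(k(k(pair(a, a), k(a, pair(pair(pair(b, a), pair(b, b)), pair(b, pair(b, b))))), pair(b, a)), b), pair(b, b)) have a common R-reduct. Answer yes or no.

Reduce t₁ = k(pair(k(pair(pair(pair(a, b), pair(b, b)), pair(a, b)), pair(a, pair(pair(a, b), k(a, pair(b, h(a)))))), pair(b, b)), pair(a, pair(b, b))):
1. k(pair(k(pair(pair(pair(a, b), pair(b, b)), pair(a, b)), pair(a, pair(pair(a, b), k(a, pair(b, h(a)))))), pair(b, b)), pair(a, pair(b, b)))  →  k(pair(pair(pair(a, b), pair(b, b)), pair(a, b)), pair(a, pair(pair(a, b), k(a, pair(b, h(a))))))   [R1 at ε]
2. k(pair(pair(pair(a, b), pair(b, b)), pair(a, b)), pair(a, pair(pair(a, b), k(a, pair(b, h(a))))))  →  pair(pair(a, b), pair(b, b))   [R1 at ε]

Reduce t₂ = pair(pair(k(k(pair(a, a), k(a, pair(pair(pair(b, a), pair(b, b)), pair(b, pair(b, b))))), pair(b, a)), b), pair(b, b)):
1. pair(pair(k(k(pair(a, a), k(a, pair(pair(pair(b, a), pair(b, b)), pair(b, pair(b, b))))), pair(b, a)), b), pair(b, b))  →  pair(pair(k(k(pair(a, a), pair(b, pair(b, b))), pair(b, a)), b), pair(b, b))   [R3 at 1.1.1.2]
2. pair(pair(k(k(pair(a, a), pair(b, pair(b, b))), pair(b, a)), b), pair(b, b))  →  pair(pair(k(a, pair(b, a)), b), pair(b, b))   [R1 at 1.1.1]
3. pair(pair(k(a, pair(b, a)), b), pair(b, b))  →  pair(pair(a, b), pair(b, b))   [R3 at 1.1]

yes — NF(t₁) = pair(pair(a, b), pair(b, b)), NF(t₂) = pair(pair(a, b), pair(b, b))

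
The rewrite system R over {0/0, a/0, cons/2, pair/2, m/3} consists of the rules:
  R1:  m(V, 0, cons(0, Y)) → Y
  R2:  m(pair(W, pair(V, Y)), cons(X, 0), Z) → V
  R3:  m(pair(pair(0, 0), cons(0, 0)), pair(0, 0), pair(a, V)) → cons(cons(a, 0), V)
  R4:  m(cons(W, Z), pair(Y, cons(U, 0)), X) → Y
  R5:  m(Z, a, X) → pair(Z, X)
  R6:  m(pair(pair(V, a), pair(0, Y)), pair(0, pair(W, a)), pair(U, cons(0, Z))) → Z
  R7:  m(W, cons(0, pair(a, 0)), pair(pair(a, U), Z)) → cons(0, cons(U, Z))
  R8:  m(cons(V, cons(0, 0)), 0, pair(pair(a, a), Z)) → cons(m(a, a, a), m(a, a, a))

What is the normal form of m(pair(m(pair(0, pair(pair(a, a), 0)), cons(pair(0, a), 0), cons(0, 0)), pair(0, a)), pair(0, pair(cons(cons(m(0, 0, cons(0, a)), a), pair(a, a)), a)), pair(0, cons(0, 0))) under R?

1. m(pair(m(pair(0, pair(pair(a, a), 0)), cons(pair(0, a), 0), cons(0, 0)), pair(0, a)), pair(0, pair(cons(cons(m(0, 0, cons(0, a)), a), pair(a, a)), a)), pair(0, cons(0, 0)))  →  m(pair(pair(a, a), pair(0, a)), pair(0, pair(cons(cons(m(0, 0, cons(0, a)), a), pair(a, a)), a)), pair(0, cons(0, 0)))   [R2 at 1.1]
2. m(pair(pair(a, a), pair(0, a)), pair(0, pair(cons(cons(m(0, 0, cons(0, a)), a), pair(a, a)), a)), pair(0, cons(0, 0)))  →  0   [R6 at ε]

0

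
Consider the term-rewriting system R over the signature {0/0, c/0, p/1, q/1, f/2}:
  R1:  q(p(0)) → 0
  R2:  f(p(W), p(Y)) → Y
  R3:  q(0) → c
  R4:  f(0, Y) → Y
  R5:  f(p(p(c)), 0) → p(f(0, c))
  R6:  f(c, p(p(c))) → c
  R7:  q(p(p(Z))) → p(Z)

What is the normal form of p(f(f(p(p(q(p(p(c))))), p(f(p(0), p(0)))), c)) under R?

1. p(f(f(p(p(q(p(p(c))))), p(f(p(0), p(0)))), c))  →  p(f(f(p(0), p(0)), c))   [R2 at 1.1]
2. p(f(f(p(0), p(0)), c))  →  p(f(0, c))   [R2 at 1.1]
3. p(f(0, c))  →  p(c)   [R4 at 1]

p(c)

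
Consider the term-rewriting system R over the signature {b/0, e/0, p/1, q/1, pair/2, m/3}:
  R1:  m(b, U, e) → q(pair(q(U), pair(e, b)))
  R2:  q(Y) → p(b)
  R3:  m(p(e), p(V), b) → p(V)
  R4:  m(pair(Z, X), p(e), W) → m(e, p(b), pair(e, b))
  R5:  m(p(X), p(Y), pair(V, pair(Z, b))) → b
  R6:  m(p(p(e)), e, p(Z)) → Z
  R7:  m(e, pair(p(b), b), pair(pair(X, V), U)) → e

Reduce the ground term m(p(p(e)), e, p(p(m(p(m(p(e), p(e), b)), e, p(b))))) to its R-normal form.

1. m(p(p(e)), e, p(p(m(p(m(p(e), p(e), b)), e, p(b)))))  →  p(m(p(m(p(e), p(e), b)), e, p(b)))   [R6 at ε]
2. p(m(p(m(p(e), p(e), b)), e, p(b)))  →  p(m(p(p(e)), e, p(b)))   [R3 at 1.1.1]
3. p(m(p(p(e)), e, p(b)))  →  p(b)   [R6 at 1]

p(b)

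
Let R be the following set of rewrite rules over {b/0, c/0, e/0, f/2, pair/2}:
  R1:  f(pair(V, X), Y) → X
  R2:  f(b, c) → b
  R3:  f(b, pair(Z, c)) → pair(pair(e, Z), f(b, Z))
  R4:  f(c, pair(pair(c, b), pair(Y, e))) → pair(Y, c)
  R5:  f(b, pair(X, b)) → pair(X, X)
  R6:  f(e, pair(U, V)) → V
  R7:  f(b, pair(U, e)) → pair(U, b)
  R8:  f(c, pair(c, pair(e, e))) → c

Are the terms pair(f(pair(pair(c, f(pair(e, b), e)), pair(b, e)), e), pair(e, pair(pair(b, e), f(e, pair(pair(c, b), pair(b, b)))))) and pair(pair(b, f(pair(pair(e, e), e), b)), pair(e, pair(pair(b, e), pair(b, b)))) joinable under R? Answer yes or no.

yes — NF(t₁) = pair(pair(b, e), pair(e, pair(pair(b, e), pair(b, b)))), NF(t₂) = pair(pair(b, e), pair(e, pair(pair(b, e), pair(b, b))))

Reduce t₁ = pair(f(pair(pair(c, f(pair(e, b), e)), pair(b, e)), e), pair(e, pair(pair(b, e), f(e, pair(pair(c, b), pair(b, b)))))):
1. pair(f(pair(pair(c, f(pair(e, b), e)), pair(b, e)), e), pair(e, pair(pair(b, e), f(e, pair(pair(c, b), pair(b, b))))))  →  pair(pair(b, e), pair(e, pair(pair(b, e), f(e, pair(pair(c, b), pair(b, b))))))   [R1 at 1]
2. pair(pair(b, e), pair(e, pair(pair(b, e), f(e, pair(pair(c, b), pair(b, b))))))  →  pair(pair(b, e), pair(e, pair(pair(b, e), pair(b, b))))   [R6 at 2.2.2]

Reduce t₂ = pair(pair(b, f(pair(pair(e, e), e), b)), pair(e, pair(pair(b, e), pair(b, b)))):
1. pair(pair(b, f(pair(pair(e, e), e), b)), pair(e, pair(pair(b, e), pair(b, b))))  →  pair(pair(b, e), pair(e, pair(pair(b, e), pair(b, b))))   [R1 at 1.2]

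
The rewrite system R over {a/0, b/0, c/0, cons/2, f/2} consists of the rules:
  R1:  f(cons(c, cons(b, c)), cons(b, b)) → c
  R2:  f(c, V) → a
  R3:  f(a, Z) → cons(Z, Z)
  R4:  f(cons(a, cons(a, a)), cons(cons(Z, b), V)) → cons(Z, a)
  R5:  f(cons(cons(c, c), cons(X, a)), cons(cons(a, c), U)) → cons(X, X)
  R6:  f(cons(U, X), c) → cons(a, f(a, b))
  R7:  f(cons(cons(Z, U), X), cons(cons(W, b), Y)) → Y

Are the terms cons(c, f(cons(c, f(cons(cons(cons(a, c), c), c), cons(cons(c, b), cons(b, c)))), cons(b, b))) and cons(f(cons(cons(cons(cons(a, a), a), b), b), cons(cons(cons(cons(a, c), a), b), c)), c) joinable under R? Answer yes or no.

Reduce t₁ = cons(c, f(cons(c, f(cons(cons(cons(a, c), c), c), cons(cons(c, b), cons(b, c)))), cons(b, b))):
1. cons(c, f(cons(c, f(cons(cons(cons(a, c), c), c), cons(cons(c, b), cons(b, c)))), cons(b, b)))  →  cons(c, f(cons(c, cons(b, c)), cons(b, b)))   [R7 at 2.1.2]
2. cons(c, f(cons(c, cons(b, c)), cons(b, b)))  →  cons(c, c)   [R1 at 2]

Reduce t₂ = cons(f(cons(cons(cons(cons(a, a), a), b), b), cons(cons(cons(cons(a, c), a), b), c)), c):
1. cons(f(cons(cons(cons(cons(a, a), a), b), b), cons(cons(cons(cons(a, c), a), b), c)), c)  →  cons(c, c)   [R7 at 1]

yes — NF(t₁) = cons(c, c), NF(t₂) = cons(c, c)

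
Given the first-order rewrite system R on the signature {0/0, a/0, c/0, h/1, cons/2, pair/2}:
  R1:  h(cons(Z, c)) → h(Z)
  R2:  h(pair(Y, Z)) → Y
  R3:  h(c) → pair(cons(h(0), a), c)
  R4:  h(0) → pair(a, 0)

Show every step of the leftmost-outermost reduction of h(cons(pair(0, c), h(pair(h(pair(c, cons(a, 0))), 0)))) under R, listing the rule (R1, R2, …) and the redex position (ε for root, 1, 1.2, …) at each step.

0

1. h(cons(pair(0, c), h(pair(h(pair(c, cons(a, 0))), 0))))  →  h(cons(pair(0, c), h(pair(c, cons(a, 0)))))   [R2 at 1.2]
2. h(cons(pair(0, c), h(pair(c, cons(a, 0)))))  →  h(cons(pair(0, c), c))   [R2 at 1.2]
3. h(cons(pair(0, c), c))  →  h(pair(0, c))   [R1 at ε]
4. h(pair(0, c))  →  0   [R2 at ε]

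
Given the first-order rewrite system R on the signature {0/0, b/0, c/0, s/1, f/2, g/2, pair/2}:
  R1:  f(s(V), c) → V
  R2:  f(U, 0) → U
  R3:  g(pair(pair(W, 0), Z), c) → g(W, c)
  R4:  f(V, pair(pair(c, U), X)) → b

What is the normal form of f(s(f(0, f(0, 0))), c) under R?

1. f(s(f(0, f(0, 0))), c)  →  f(0, f(0, 0))   [R1 at ε]
2. f(0, f(0, 0))  →  f(0, 0)   [R2 at 2]
3. f(0, 0)  →  0   [R2 at ε]

0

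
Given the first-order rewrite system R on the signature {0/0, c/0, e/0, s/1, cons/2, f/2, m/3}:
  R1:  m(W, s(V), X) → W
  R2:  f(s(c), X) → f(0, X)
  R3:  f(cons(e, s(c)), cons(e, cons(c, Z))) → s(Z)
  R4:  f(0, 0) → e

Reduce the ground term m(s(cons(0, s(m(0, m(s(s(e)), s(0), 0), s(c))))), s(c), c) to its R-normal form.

s(cons(0, s(0)))

1. m(s(cons(0, s(m(0, m(s(s(e)), s(0), 0), s(c))))), s(c), c)  →  s(cons(0, s(m(0, m(s(s(e)), s(0), 0), s(c)))))   [R1 at ε]
2. s(cons(0, s(m(0, m(s(s(e)), s(0), 0), s(c)))))  →  s(cons(0, s(m(0, s(s(e)), s(c)))))   [R1 at 1.2.1.2]
3. s(cons(0, s(m(0, s(s(e)), s(c)))))  →  s(cons(0, s(0)))   [R1 at 1.2.1]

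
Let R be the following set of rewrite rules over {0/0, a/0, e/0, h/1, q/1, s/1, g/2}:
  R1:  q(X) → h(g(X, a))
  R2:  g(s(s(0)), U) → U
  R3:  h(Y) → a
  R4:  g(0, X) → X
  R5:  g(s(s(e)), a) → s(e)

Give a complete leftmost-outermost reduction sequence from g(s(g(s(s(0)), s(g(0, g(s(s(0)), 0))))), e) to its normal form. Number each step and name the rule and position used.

1. g(s(g(s(s(0)), s(g(0, g(s(s(0)), 0))))), e)  →  g(s(s(g(0, g(s(s(0)), 0)))), e)   [R2 at 1.1]
2. g(s(s(g(0, g(s(s(0)), 0)))), e)  →  g(s(s(g(s(s(0)), 0))), e)   [R4 at 1.1.1]
3. g(s(s(g(s(s(0)), 0))), e)  →  g(s(s(0)), e)   [R2 at 1.1.1]
4. g(s(s(0)), e)  →  e   [R2 at ε]

e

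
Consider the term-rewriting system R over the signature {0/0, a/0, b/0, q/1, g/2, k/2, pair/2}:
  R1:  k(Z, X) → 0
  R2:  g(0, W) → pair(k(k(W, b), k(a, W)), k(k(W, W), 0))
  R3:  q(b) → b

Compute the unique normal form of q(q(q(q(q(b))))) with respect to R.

b

1. q(q(q(q(q(b)))))  →  q(q(q(q(b))))   [R3 at 1.1.1.1]
2. q(q(q(q(b))))  →  q(q(q(b)))   [R3 at 1.1.1]
3. q(q(q(b)))  →  q(q(b))   [R3 at 1.1]
4. q(q(b))  →  q(b)   [R3 at 1]
5. q(b)  →  b   [R3 at ε]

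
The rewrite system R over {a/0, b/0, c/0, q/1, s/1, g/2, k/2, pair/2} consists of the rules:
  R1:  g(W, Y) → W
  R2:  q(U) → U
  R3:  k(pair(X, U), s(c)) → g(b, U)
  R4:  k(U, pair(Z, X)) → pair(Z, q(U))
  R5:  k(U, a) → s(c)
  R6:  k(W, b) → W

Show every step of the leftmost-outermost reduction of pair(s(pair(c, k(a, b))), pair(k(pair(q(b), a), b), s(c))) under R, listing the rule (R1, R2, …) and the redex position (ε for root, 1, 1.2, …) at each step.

1. pair(s(pair(c, k(a, b))), pair(k(pair(q(b), a), b), s(c)))  →  pair(s(pair(c, a)), pair(k(pair(q(b), a), b), s(c)))   [R6 at 1.1.2]
2. pair(s(pair(c, a)), pair(k(pair(q(b), a), b), s(c)))  →  pair(s(pair(c, a)), pair(pair(q(b), a), s(c)))   [R6 at 2.1]
3. pair(s(pair(c, a)), pair(pair(q(b), a), s(c)))  →  pair(s(pair(c, a)), pair(pair(b, a), s(c)))   [R2 at 2.1.1]

pair(s(pair(c, a)), pair(pair(b, a), s(c)))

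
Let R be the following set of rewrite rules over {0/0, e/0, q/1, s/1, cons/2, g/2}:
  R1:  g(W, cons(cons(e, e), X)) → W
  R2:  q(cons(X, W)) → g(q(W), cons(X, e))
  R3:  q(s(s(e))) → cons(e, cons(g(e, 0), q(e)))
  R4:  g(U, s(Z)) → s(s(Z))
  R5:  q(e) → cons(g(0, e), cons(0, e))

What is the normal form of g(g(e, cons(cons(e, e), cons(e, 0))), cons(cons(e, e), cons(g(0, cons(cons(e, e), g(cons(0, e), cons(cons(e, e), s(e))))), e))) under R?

1. g(g(e, cons(cons(e, e), cons(e, 0))), cons(cons(e, e), cons(g(0, cons(cons(e, e), g(cons(0, e), cons(cons(e, e), s(e))))), e)))  →  g(e, cons(cons(e, e), cons(e, 0)))   [R1 at ε]
2. g(e, cons(cons(e, e), cons(e, 0)))  →  e   [R1 at ε]

e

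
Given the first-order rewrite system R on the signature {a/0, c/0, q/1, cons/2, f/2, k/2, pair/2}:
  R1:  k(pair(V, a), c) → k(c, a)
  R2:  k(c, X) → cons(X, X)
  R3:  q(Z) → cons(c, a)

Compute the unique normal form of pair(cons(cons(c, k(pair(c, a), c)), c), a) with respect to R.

1. pair(cons(cons(c, k(pair(c, a), c)), c), a)  →  pair(cons(cons(c, k(c, a)), c), a)   [R1 at 1.1.2]
2. pair(cons(cons(c, k(c, a)), c), a)  →  pair(cons(cons(c, cons(a, a)), c), a)   [R2 at 1.1.2]

pair(cons(cons(c, cons(a, a)), c), a)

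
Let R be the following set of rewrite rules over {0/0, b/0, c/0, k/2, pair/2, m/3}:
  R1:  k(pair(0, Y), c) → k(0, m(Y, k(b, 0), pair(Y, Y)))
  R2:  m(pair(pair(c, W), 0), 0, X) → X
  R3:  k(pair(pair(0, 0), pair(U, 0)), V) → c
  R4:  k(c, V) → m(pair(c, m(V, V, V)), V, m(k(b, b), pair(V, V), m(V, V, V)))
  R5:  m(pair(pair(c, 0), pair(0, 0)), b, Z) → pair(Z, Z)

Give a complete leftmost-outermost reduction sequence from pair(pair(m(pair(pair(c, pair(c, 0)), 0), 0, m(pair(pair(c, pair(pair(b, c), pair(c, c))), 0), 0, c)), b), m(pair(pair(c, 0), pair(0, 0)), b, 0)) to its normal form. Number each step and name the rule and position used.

1. pair(pair(m(pair(pair(c, pair(c, 0)), 0), 0, m(pair(pair(c, pair(pair(b, c), pair(c, c))), 0), 0, c)), b), m(pair(pair(c, 0), pair(0, 0)), b, 0))  →  pair(pair(m(pair(pair(c, pair(pair(b, c), pair(c, c))), 0), 0, c), b), m(pair(pair(c, 0), pair(0, 0)), b, 0))   [R2 at 1.1]
2. pair(pair(m(pair(pair(c, pair(pair(b, c), pair(c, c))), 0), 0, c), b), m(pair(pair(c, 0), pair(0, 0)), b, 0))  →  pair(pair(c, b), m(pair(pair(c, 0), pair(0, 0)), b, 0))   [R2 at 1.1]
3. pair(pair(c, b), m(pair(pair(c, 0), pair(0, 0)), b, 0))  →  pair(pair(c, b), pair(0, 0))   [R5 at 2]

pair(pair(c, b), pair(0, 0))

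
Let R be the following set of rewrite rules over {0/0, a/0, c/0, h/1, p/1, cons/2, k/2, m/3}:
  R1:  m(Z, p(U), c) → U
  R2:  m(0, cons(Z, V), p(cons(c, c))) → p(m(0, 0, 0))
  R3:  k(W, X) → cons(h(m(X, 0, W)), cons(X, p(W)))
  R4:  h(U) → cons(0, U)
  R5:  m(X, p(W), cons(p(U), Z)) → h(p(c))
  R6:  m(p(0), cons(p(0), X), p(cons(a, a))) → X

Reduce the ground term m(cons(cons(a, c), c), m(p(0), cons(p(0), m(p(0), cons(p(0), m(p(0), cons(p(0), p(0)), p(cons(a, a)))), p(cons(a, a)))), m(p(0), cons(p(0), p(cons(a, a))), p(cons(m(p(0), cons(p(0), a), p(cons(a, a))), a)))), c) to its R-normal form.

1. m(cons(cons(a, c), c), m(p(0), cons(p(0), m(p(0), cons(p(0), m(p(0), cons(p(0), p(0)), p(cons(a, a)))), p(cons(a, a)))), m(p(0), cons(p(0), p(cons(a, a))), p(cons(m(p(0), cons(p(0), a), p(cons(a, a))), a)))), c)  →  m(cons(cons(a, c), c), m(p(0), cons(p(0), m(p(0), cons(p(0), p(0)), p(cons(a, a)))), m(p(0), cons(p(0), p(cons(a, a))), p(cons(m(p(0), cons(p(0), a), p(cons(a, a))), a)))), c)   [R6 at 2.2.2]
2. m(cons(cons(a, c), c), m(p(0), cons(p(0), m(p(0), cons(p(0), p(0)), p(cons(a, a)))), m(p(0), cons(p(0), p(cons(a, a))), p(cons(m(p(0), cons(p(0), a), p(cons(a, a))), a)))), c)  →  m(cons(cons(a, c), c), m(p(0), cons(p(0), p(0)), m(p(0), cons(p(0), p(cons(a, a))), p(cons(m(p(0), cons(p(0), a), p(cons(a, a))), a)))), c)   [R6 at 2.2.2]
3. m(cons(cons(a, c), c), m(p(0), cons(p(0), p(0)), m(p(0), cons(p(0), p(cons(a, a))), p(cons(m(p(0), cons(p(0), a), p(cons(a, a))), a)))), c)  →  m(cons(cons(a, c), c), m(p(0), cons(p(0), p(0)), m(p(0), cons(p(0), p(cons(a, a))), p(cons(a, a)))), c)   [R6 at 2.3.3.1.1]
4. m(cons(cons(a, c), c), m(p(0), cons(p(0), p(0)), m(p(0), cons(p(0), p(cons(a, a))), p(cons(a, a)))), c)  →  m(cons(cons(a, c), c), m(p(0), cons(p(0), p(0)), p(cons(a, a))), c)   [R6 at 2.3]
5. m(cons(cons(a, c), c), m(p(0), cons(p(0), p(0)), p(cons(a, a))), c)  →  m(cons(cons(a, c), c), p(0), c)   [R6 at 2]
6. m(cons(cons(a, c), c), p(0), c)  →  0   [R1 at ε]

0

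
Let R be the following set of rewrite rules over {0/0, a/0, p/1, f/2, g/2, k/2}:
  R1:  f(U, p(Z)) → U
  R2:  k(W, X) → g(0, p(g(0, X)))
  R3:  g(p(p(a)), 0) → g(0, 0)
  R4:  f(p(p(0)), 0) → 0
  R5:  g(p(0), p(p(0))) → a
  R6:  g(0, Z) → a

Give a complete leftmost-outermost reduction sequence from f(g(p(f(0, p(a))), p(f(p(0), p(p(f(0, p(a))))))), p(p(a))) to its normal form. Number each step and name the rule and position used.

1. f(g(p(f(0, p(a))), p(f(p(0), p(p(f(0, p(a))))))), p(p(a)))  →  g(p(f(0, p(a))), p(f(p(0), p(p(f(0, p(a)))))))   [R1 at ε]
2. g(p(f(0, p(a))), p(f(p(0), p(p(f(0, p(a)))))))  →  g(p(0), p(f(p(0), p(p(f(0, p(a)))))))   [R1 at 1.1]
3. g(p(0), p(f(p(0), p(p(f(0, p(a)))))))  →  g(p(0), p(p(0)))   [R1 at 2.1]
4. g(p(0), p(p(0)))  →  a   [R5 at ε]

a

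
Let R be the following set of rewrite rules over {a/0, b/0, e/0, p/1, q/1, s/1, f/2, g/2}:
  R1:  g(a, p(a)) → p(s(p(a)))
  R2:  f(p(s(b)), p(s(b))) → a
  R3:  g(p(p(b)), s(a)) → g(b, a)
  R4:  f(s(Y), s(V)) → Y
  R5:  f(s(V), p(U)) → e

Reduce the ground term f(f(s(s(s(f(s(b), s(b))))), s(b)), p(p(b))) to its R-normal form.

1. f(f(s(s(s(f(s(b), s(b))))), s(b)), p(p(b)))  →  f(s(s(f(s(b), s(b)))), p(p(b)))   [R4 at 1]
2. f(s(s(f(s(b), s(b)))), p(p(b)))  →  e   [R5 at ε]

e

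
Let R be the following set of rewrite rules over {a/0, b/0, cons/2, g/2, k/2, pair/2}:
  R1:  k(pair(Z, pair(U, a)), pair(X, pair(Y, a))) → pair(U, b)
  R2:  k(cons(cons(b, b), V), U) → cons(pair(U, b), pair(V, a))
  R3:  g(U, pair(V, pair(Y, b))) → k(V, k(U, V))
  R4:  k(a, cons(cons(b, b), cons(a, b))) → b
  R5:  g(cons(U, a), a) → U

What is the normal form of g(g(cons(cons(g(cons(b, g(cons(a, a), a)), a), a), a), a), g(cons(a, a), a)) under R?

1. g(g(cons(cons(g(cons(b, g(cons(a, a), a)), a), a), a), a), g(cons(a, a), a))  →  g(cons(g(cons(b, g(cons(a, a), a)), a), a), g(cons(a, a), a))   [R5 at 1]
2. g(cons(g(cons(b, g(cons(a, a), a)), a), a), g(cons(a, a), a))  →  g(cons(g(cons(b, a), a), a), g(cons(a, a), a))   [R5 at 1.1.1.2]
3. g(cons(g(cons(b, a), a), a), g(cons(a, a), a))  →  g(cons(b, a), g(cons(a, a), a))   [R5 at 1.1]
4. g(cons(b, a), g(cons(a, a), a))  →  g(cons(b, a), a)   [R5 at 2]
5. g(cons(b, a), a)  →  b   [R5 at ε]

b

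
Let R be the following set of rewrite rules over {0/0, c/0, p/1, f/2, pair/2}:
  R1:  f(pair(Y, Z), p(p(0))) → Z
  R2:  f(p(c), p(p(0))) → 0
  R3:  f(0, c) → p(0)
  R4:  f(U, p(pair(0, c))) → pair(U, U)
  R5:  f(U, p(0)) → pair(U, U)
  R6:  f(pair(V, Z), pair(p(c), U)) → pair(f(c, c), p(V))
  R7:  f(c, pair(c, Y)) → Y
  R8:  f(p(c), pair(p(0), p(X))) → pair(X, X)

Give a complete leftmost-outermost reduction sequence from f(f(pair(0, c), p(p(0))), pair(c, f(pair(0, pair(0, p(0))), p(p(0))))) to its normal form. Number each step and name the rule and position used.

pair(0, p(0))

1. f(f(pair(0, c), p(p(0))), pair(c, f(pair(0, pair(0, p(0))), p(p(0)))))  →  f(c, pair(c, f(pair(0, pair(0, p(0))), p(p(0)))))   [R1 at 1]
2. f(c, pair(c, f(pair(0, pair(0, p(0))), p(p(0)))))  →  f(pair(0, pair(0, p(0))), p(p(0)))   [R7 at ε]
3. f(pair(0, pair(0, p(0))), p(p(0)))  →  pair(0, p(0))   [R1 at ε]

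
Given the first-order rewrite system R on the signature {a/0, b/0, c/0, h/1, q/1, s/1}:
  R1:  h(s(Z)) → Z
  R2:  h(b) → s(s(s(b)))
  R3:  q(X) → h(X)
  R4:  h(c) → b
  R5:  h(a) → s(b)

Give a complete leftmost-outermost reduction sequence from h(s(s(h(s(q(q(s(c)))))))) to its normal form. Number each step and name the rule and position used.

1. h(s(s(h(s(q(q(s(c))))))))  →  s(h(s(q(q(s(c))))))   [R1 at ε]
2. s(h(s(q(q(s(c))))))  →  s(q(q(s(c))))   [R1 at 1]
3. s(q(q(s(c))))  →  s(h(q(s(c))))   [R3 at 1]
4. s(h(q(s(c))))  →  s(h(h(s(c))))   [R3 at 1.1]
5. s(h(h(s(c))))  →  s(h(c))   [R1 at 1.1]
6. s(h(c))  →  s(b)   [R4 at 1]

s(b)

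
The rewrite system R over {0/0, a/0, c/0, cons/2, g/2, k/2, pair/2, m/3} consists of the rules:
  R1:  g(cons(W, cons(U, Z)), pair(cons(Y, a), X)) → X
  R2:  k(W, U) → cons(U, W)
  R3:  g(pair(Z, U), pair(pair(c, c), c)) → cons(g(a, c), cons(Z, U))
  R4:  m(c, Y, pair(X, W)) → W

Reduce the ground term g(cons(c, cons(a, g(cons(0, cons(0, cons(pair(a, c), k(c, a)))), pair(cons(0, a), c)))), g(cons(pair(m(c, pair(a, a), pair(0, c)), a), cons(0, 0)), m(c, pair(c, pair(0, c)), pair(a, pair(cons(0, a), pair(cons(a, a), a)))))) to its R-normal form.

1. g(cons(c, cons(a, g(cons(0, cons(0, cons(pair(a, c), k(c, a)))), pair(cons(0, a), c)))), g(cons(pair(m(c, pair(a, a), pair(0, c)), a), cons(0, 0)), m(c, pair(c, pair(0, c)), pair(a, pair(cons(0, a), pair(cons(a, a), a))))))  →  g(cons(c, cons(a, c)), g(cons(pair(m(c, pair(a, a), pair(0, c)), a), cons(0, 0)), m(c, pair(c, pair(0, c)), pair(a, pair(cons(0, a), pair(cons(a, a), a))))))   [R1 at 1.2.2]
2. g(cons(c, cons(a, c)), g(cons(pair(m(c, pair(a, a), pair(0, c)), a), cons(0, 0)), m(c, pair(c, pair(0, c)), pair(a, pair(cons(0, a), pair(cons(a, a), a))))))  →  g(cons(c, cons(a, c)), g(cons(pair(c, a), cons(0, 0)), m(c, pair(c, pair(0, c)), pair(a, pair(cons(0, a), pair(cons(a, a), a))))))   [R4 at 2.1.1.1]
3. g(cons(c, cons(a, c)), g(cons(pair(c, a), cons(0, 0)), m(c, pair(c, pair(0, c)), pair(a, pair(cons(0, a), pair(cons(a, a), a))))))  →  g(cons(c, cons(a, c)), g(cons(pair(c, a), cons(0, 0)), pair(cons(0, a), pair(cons(a, a), a))))   [R4 at 2.2]
4. g(cons(c, cons(a, c)), g(cons(pair(c, a), cons(0, 0)), pair(cons(0, a), pair(cons(a, a), a))))  →  g(cons(c, cons(a, c)), pair(cons(a, a), a))   [R1 at 2]
5. g(cons(c, cons(a, c)), pair(cons(a, a), a))  →  a   [R1 at ε]

a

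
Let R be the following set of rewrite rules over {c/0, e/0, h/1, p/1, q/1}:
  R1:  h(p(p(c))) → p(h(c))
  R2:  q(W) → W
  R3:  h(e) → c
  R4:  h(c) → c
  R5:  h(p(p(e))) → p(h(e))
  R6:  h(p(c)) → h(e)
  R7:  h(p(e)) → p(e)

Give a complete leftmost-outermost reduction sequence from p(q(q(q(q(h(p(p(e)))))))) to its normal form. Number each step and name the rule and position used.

1. p(q(q(q(q(h(p(p(e))))))))  →  p(q(q(q(h(p(p(e)))))))   [R2 at 1]
2. p(q(q(q(h(p(p(e)))))))  →  p(q(q(h(p(p(e))))))   [R2 at 1]
3. p(q(q(h(p(p(e))))))  →  p(q(h(p(p(e)))))   [R2 at 1]
4. p(q(h(p(p(e)))))  →  p(h(p(p(e))))   [R2 at 1]
5. p(h(p(p(e))))  →  p(p(h(e)))   [R5 at 1]
6. p(p(h(e)))  →  p(p(c))   [R3 at 1.1]

p(p(c))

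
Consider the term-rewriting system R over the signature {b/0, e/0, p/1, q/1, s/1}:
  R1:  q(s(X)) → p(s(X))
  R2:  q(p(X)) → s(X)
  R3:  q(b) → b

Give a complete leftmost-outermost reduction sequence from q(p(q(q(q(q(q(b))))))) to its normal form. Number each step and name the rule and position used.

1. q(p(q(q(q(q(q(b)))))))  →  s(q(q(q(q(q(b))))))   [R2 at ε]
2. s(q(q(q(q(q(b))))))  →  s(q(q(q(q(b)))))   [R3 at 1.1.1.1.1]
3. s(q(q(q(q(b)))))  →  s(q(q(q(b))))   [R3 at 1.1.1.1]
4. s(q(q(q(b))))  →  s(q(q(b)))   [R3 at 1.1.1]
5. s(q(q(b)))  →  s(q(b))   [R3 at 1.1]
6. s(q(b))  →  s(b)   [R3 at 1]

s(b)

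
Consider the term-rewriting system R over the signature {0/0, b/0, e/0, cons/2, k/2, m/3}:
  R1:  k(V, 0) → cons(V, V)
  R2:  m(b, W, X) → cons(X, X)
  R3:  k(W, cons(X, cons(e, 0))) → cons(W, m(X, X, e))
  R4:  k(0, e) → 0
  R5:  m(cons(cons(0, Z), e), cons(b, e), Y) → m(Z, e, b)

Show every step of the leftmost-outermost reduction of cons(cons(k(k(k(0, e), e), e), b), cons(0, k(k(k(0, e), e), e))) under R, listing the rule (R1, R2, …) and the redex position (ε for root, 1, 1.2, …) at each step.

1. cons(cons(k(k(k(0, e), e), e), b), cons(0, k(k(k(0, e), e), e)))  →  cons(cons(k(k(0, e), e), b), cons(0, k(k(k(0, e), e), e)))   [R4 at 1.1.1.1]
2. cons(cons(k(k(0, e), e), b), cons(0, k(k(k(0, e), e), e)))  →  cons(cons(k(0, e), b), cons(0, k(k(k(0, e), e), e)))   [R4 at 1.1.1]
3. cons(cons(k(0, e), b), cons(0, k(k(k(0, e), e), e)))  →  cons(cons(0, b), cons(0, k(k(k(0, e), e), e)))   [R4 at 1.1]
4. cons(cons(0, b), cons(0, k(k(k(0, e), e), e)))  →  cons(cons(0, b), cons(0, k(k(0, e), e)))   [R4 at 2.2.1.1]
5. cons(cons(0, b), cons(0, k(k(0, e), e)))  →  cons(cons(0, b), cons(0, k(0, e)))   [R4 at 2.2.1]
6. cons(cons(0, b), cons(0, k(0, e)))  →  cons(cons(0, b), cons(0, 0))   [R4 at 2.2]

cons(cons(0, b), cons(0, 0))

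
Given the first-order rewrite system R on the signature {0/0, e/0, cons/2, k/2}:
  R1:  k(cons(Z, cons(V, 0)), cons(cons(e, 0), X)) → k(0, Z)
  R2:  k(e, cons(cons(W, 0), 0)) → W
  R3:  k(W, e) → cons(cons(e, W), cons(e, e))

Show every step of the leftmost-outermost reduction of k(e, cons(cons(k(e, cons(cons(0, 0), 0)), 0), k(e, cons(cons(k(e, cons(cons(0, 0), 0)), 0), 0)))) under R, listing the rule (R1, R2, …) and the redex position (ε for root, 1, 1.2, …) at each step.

1. k(e, cons(cons(k(e, cons(cons(0, 0), 0)), 0), k(e, cons(cons(k(e, cons(cons(0, 0), 0)), 0), 0))))  →  k(e, cons(cons(0, 0), k(e, cons(cons(k(e, cons(cons(0, 0), 0)), 0), 0))))   [R2 at 2.1.1]
2. k(e, cons(cons(0, 0), k(e, cons(cons(k(e, cons(cons(0, 0), 0)), 0), 0))))  →  k(e, cons(cons(0, 0), k(e, cons(cons(0, 0), 0))))   [R2 at 2.2]
3. k(e, cons(cons(0, 0), k(e, cons(cons(0, 0), 0))))  →  k(e, cons(cons(0, 0), 0))   [R2 at 2.2]
4. k(e, cons(cons(0, 0), 0))  →  0   [R2 at ε]

0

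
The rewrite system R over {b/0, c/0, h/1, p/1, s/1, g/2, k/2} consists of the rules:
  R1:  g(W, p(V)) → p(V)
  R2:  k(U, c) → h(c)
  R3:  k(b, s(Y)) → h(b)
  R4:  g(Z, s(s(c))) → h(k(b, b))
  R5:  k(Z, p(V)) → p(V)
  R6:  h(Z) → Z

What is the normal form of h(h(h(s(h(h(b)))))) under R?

1. h(h(h(s(h(h(b))))))  →  h(h(s(h(h(b)))))   [R6 at ε]
2. h(h(s(h(h(b)))))  →  h(s(h(h(b))))   [R6 at ε]
3. h(s(h(h(b))))  →  s(h(h(b)))   [R6 at ε]
4. s(h(h(b)))  →  s(h(b))   [R6 at 1]
5. s(h(b))  →  s(b)   [R6 at 1]

s(b)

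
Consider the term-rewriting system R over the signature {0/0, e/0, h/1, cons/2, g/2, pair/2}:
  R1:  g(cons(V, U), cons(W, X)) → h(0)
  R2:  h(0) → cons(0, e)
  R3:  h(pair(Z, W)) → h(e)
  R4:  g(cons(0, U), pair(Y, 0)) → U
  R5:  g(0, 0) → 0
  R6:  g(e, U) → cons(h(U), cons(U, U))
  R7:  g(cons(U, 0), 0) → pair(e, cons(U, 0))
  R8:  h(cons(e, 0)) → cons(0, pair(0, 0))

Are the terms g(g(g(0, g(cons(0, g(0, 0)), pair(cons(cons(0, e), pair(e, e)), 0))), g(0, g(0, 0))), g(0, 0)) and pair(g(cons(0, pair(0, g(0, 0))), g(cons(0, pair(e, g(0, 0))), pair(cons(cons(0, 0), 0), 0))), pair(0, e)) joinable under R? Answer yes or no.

no — NF(t₁) = 0, NF(t₂) = pair(pair(0, 0), pair(0, e))

Reduce t₁ = g(g(g(0, g(cons(0, g(0, 0)), pair(cons(cons(0, e), pair(e, e)), 0))), g(0, g(0, 0))), g(0, 0)):
1. g(g(g(0, g(cons(0, g(0, 0)), pair(cons(cons(0, e), pair(e, e)), 0))), g(0, g(0, 0))), g(0, 0))  →  g(g(g(0, g(0, 0)), g(0, g(0, 0))), g(0, 0))   [R4 at 1.1.2]
2. g(g(g(0, g(0, 0)), g(0, g(0, 0))), g(0, 0))  →  g(g(g(0, 0), g(0, g(0, 0))), g(0, 0))   [R5 at 1.1.2]
3. g(g(g(0, 0), g(0, g(0, 0))), g(0, 0))  →  g(g(0, g(0, g(0, 0))), g(0, 0))   [R5 at 1.1]
4. g(g(0, g(0, g(0, 0))), g(0, 0))  →  g(g(0, g(0, 0)), g(0, 0))   [R5 at 1.2.2]
5. g(g(0, g(0, 0)), g(0, 0))  →  g(g(0, 0), g(0, 0))   [R5 at 1.2]
6. g(g(0, 0), g(0, 0))  →  g(0, g(0, 0))   [R5 at 1]
7. g(0, g(0, 0))  →  g(0, 0)   [R5 at 2]
8. g(0, 0)  →  0   [R5 at ε]

Reduce t₂ = pair(g(cons(0, pair(0, g(0, 0))), g(cons(0, pair(e, g(0, 0))), pair(cons(cons(0, 0), 0), 0))), pair(0, e)):
1. pair(g(cons(0, pair(0, g(0, 0))), g(cons(0, pair(e, g(0, 0))), pair(cons(cons(0, 0), 0), 0))), pair(0, e))  →  pair(g(cons(0, pair(0, 0)), g(cons(0, pair(e, g(0, 0))), pair(cons(cons(0, 0), 0), 0))), pair(0, e))   [R5 at 1.1.2.2]
2. pair(g(cons(0, pair(0, 0)), g(cons(0, pair(e, g(0, 0))), pair(cons(cons(0, 0), 0), 0))), pair(0, e))  →  pair(g(cons(0, pair(0, 0)), pair(e, g(0, 0))), pair(0, e))   [R4 at 1.2]
3. pair(g(cons(0, pair(0, 0)), pair(e, g(0, 0))), pair(0, e))  →  pair(g(cons(0, pair(0, 0)), pair(e, 0)), pair(0, e))   [R5 at 1.2.2]
4. pair(g(cons(0, pair(0, 0)), pair(e, 0)), pair(0, e))  →  pair(pair(0, 0), pair(0, e))   [R4 at 1]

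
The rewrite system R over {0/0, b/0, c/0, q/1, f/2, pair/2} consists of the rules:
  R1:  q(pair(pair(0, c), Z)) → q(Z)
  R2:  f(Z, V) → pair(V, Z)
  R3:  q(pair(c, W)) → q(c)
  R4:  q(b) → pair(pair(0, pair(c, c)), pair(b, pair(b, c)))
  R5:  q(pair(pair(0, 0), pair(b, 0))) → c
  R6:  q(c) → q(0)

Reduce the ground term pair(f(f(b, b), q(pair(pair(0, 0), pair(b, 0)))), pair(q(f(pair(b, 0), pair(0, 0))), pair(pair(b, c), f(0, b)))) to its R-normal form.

1. pair(f(f(b, b), q(pair(pair(0, 0), pair(b, 0)))), pair(q(f(pair(b, 0), pair(0, 0))), pair(pair(b, c), f(0, b))))  →  pair(pair(q(pair(pair(0, 0), pair(b, 0))), f(b, b)), pair(q(f(pair(b, 0), pair(0, 0))), pair(pair(b, c), f(0, b))))   [R2 at 1]
2. pair(pair(q(pair(pair(0, 0), pair(b, 0))), f(b, b)), pair(q(f(pair(b, 0), pair(0, 0))), pair(pair(b, c), f(0, b))))  →  pair(pair(c, f(b, b)), pair(q(f(pair(b, 0), pair(0, 0))), pair(pair(b, c), f(0, b))))   [R5 at 1.1]
3. pair(pair(c, f(b, b)), pair(q(f(pair(b, 0), pair(0, 0))), pair(pair(b, c), f(0, b))))  →  pair(pair(c, pair(b, b)), pair(q(f(pair(b, 0), pair(0, 0))), pair(pair(b, c), f(0, b))))   [R2 at 1.2]
4. pair(pair(c, pair(b, b)), pair(q(f(pair(b, 0), pair(0, 0))), pair(pair(b, c), f(0, b))))  →  pair(pair(c, pair(b, b)), pair(q(pair(pair(0, 0), pair(b, 0))), pair(pair(b, c), f(0, b))))   [R2 at 2.1.1]
5. pair(pair(c, pair(b, b)), pair(q(pair(pair(0, 0), pair(b, 0))), pair(pair(b, c), f(0, b))))  →  pair(pair(c, pair(b, b)), pair(c, pair(pair(b, c), f(0, b))))   [R5 at 2.1]
6. pair(pair(c, pair(b, b)), pair(c, pair(pair(b, c), f(0, b))))  →  pair(pair(c, pair(b, b)), pair(c, pair(pair(b, c), pair(b, 0))))   [R2 at 2.2.2]

pair(pair(c, pair(b, b)), pair(c, pair(pair(b, c), pair(b, 0))))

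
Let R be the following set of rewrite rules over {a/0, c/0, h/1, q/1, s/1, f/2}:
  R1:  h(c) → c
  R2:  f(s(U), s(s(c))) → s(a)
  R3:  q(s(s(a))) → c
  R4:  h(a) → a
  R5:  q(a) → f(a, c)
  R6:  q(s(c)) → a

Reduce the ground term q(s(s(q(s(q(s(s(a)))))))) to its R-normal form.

c

1. q(s(s(q(s(q(s(s(a))))))))  →  q(s(s(q(s(c)))))   [R3 at 1.1.1.1.1]
2. q(s(s(q(s(c)))))  →  q(s(s(a)))   [R6 at 1.1.1]
3. q(s(s(a)))  →  c   [R3 at ε]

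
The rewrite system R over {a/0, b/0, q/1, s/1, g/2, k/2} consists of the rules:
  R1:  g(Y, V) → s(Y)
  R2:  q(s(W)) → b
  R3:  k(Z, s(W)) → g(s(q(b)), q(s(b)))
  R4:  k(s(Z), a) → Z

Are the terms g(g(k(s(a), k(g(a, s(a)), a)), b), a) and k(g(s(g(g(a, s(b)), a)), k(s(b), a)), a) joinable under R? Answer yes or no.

no — NF(t₁) = s(s(a)), NF(t₂) = s(s(s(a)))

Reduce t₁ = g(g(k(s(a), k(g(a, s(a)), a)), b), a):
1. g(g(k(s(a), k(g(a, s(a)), a)), b), a)  →  s(g(k(s(a), k(g(a, s(a)), a)), b))   [R1 at ε]
2. s(g(k(s(a), k(g(a, s(a)), a)), b))  →  s(s(k(s(a), k(g(a, s(a)), a))))   [R1 at 1]
3. s(s(k(s(a), k(g(a, s(a)), a))))  →  s(s(k(s(a), k(s(a), a))))   [R1 at 1.1.2.1]
4. s(s(k(s(a), k(s(a), a))))  →  s(s(k(s(a), a)))   [R4 at 1.1.2]
5. s(s(k(s(a), a)))  →  s(s(a))   [R4 at 1.1]

Reduce t₂ = k(g(s(g(g(a, s(b)), a)), k(s(b), a)), a):
1. k(g(s(g(g(a, s(b)), a)), k(s(b), a)), a)  →  k(s(s(g(g(a, s(b)), a))), a)   [R1 at 1]
2. k(s(s(g(g(a, s(b)), a))), a)  →  s(g(g(a, s(b)), a))   [R4 at ε]
3. s(g(g(a, s(b)), a))  →  s(s(g(a, s(b))))   [R1 at 1]
4. s(s(g(a, s(b))))  →  s(s(s(a)))   [R1 at 1.1]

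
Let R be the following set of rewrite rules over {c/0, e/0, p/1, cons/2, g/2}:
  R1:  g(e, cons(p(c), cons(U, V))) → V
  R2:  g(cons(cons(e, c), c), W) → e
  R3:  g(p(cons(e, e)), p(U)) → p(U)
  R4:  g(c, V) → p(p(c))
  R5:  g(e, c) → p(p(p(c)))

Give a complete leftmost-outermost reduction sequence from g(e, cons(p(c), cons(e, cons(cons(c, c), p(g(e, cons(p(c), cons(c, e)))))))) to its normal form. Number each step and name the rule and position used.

1. g(e, cons(p(c), cons(e, cons(cons(c, c), p(g(e, cons(p(c), cons(c, e))))))))  →  cons(cons(c, c), p(g(e, cons(p(c), cons(c, e)))))   [R1 at ε]
2. cons(cons(c, c), p(g(e, cons(p(c), cons(c, e)))))  →  cons(cons(c, c), p(e))   [R1 at 2.1]

cons(cons(c, c), p(e))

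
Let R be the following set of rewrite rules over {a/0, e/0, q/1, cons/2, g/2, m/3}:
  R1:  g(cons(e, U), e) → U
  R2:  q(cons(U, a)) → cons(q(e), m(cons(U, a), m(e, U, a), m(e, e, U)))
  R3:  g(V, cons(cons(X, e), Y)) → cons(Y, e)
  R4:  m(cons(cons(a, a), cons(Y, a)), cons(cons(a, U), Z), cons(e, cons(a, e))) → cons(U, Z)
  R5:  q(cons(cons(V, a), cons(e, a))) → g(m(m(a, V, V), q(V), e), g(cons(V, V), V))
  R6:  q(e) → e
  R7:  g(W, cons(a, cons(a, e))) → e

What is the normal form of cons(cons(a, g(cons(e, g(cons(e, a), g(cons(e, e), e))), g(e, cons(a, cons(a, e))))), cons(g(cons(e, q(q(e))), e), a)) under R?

cons(cons(a, a), cons(e, a))

1. cons(cons(a, g(cons(e, g(cons(e, a), g(cons(e, e), e))), g(e, cons(a, cons(a, e))))), cons(g(cons(e, q(q(e))), e), a))  →  cons(cons(a, g(cons(e, g(cons(e, a), e)), g(e, cons(a, cons(a, e))))), cons(g(cons(e, q(q(e))), e), a))   [R1 at 1.2.1.2.2]
2. cons(cons(a, g(cons(e, g(cons(e, a), e)), g(e, cons(a, cons(a, e))))), cons(g(cons(e, q(q(e))), e), a))  →  cons(cons(a, g(cons(e, a), g(e, cons(a, cons(a, e))))), cons(g(cons(e, q(q(e))), e), a))   [R1 at 1.2.1.2]
3. cons(cons(a, g(cons(e, a), g(e, cons(a, cons(a, e))))), cons(g(cons(e, q(q(e))), e), a))  →  cons(cons(a, g(cons(e, a), e)), cons(g(cons(e, q(q(e))), e), a))   [R7 at 1.2.2]
4. cons(cons(a, g(cons(e, a), e)), cons(g(cons(e, q(q(e))), e), a))  →  cons(cons(a, a), cons(g(cons(e, q(q(e))), e), a))   [R1 at 1.2]
5. cons(cons(a, a), cons(g(cons(e, q(q(e))), e), a))  →  cons(cons(a, a), cons(q(q(e)), a))   [R1 at 2.1]
6. cons(cons(a, a), cons(q(q(e)), a))  →  cons(cons(a, a), cons(q(e), a))   [R6 at 2.1.1]
7. cons(cons(a, a), cons(q(e), a))  →  cons(cons(a, a), cons(e, a))   [R6 at 2.1]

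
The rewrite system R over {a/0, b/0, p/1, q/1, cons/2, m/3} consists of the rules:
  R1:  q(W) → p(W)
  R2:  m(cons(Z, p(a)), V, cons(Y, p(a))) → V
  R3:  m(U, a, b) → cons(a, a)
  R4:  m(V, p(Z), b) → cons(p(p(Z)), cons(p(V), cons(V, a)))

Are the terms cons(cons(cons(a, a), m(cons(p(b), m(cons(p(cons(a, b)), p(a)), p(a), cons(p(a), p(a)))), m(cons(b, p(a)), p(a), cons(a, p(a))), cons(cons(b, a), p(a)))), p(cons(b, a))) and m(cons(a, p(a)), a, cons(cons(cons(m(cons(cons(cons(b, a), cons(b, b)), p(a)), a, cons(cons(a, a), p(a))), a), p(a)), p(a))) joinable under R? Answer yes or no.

no — NF(t₁) = cons(cons(cons(a, a), p(a)), p(cons(b, a))), NF(t₂) = a

Reduce t₁ = cons(cons(cons(a, a), m(cons(p(b), m(cons(p(cons(a, b)), p(a)), p(a), cons(p(a), p(a)))), m(cons(b, p(a)), p(a), cons(a, p(a))), cons(cons(b, a), p(a)))), p(cons(b, a))):
1. cons(cons(cons(a, a), m(cons(p(b), m(cons(p(cons(a, b)), p(a)), p(a), cons(p(a), p(a)))), m(cons(b, p(a)), p(a), cons(a, p(a))), cons(cons(b, a), p(a)))), p(cons(b, a)))  →  cons(cons(cons(a, a), m(cons(p(b), p(a)), m(cons(b, p(a)), p(a), cons(a, p(a))), cons(cons(b, a), p(a)))), p(cons(b, a)))   [R2 at 1.2.1.2]
2. cons(cons(cons(a, a), m(cons(p(b), p(a)), m(cons(b, p(a)), p(a), cons(a, p(a))), cons(cons(b, a), p(a)))), p(cons(b, a)))  →  cons(cons(cons(a, a), m(cons(b, p(a)), p(a), cons(a, p(a)))), p(cons(b, a)))   [R2 at 1.2]
3. cons(cons(cons(a, a), m(cons(b, p(a)), p(a), cons(a, p(a)))), p(cons(b, a)))  →  cons(cons(cons(a, a), p(a)), p(cons(b, a)))   [R2 at 1.2]

Reduce t₂ = m(cons(a, p(a)), a, cons(cons(cons(m(cons(cons(cons(b, a), cons(b, b)), p(a)), a, cons(cons(a, a), p(a))), a), p(a)), p(a))):
1. m(cons(a, p(a)), a, cons(cons(cons(m(cons(cons(cons(b, a), cons(b, b)), p(a)), a, cons(cons(a, a), p(a))), a), p(a)), p(a)))  →  a   [R2 at ε]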